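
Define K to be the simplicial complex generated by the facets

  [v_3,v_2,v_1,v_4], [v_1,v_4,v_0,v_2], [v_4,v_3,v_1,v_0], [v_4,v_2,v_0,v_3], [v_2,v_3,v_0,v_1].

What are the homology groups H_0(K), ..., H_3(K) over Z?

H_0 ≅ Z,  H_1 = 0,  H_2 = 0,  H_3 ≅ Z.

We work with the vertex ordering v_0 < v_1 < v_2 < v_3 < v_4. The simplices of K, each written with vertices in increasing order, are:

  0-simplices (5): [v_0], [v_1], [v_2], [v_3], [v_4]
  1-simplices (10): [v_0,v_1], [v_0,v_2], [v_0,v_3], [v_0,v_4], [v_1,v_2], [v_1,v_3], [v_1,v_4], [v_2,v_3], [v_2,v_4], [v_3,v_4]
  2-simplices (10): [v_0,v_1,v_2], [v_0,v_1,v_3], [v_0,v_1,v_4], [v_0,v_2,v_3], [v_0,v_2,v_4], [v_0,v_3,v_4], [v_1,v_2,v_3], [v_1,v_2,v_4], [v_1,v_3,v_4], [v_2,v_3,v_4]
  3-simplices (5): [v_0,v_1,v_2,v_3], [v_0,v_1,v_2,v_4], [v_0,v_1,v_3,v_4], [v_0,v_2,v_3,v_4], [v_1,v_2,v_3,v_4]

so the chain groups are C_0 ≅ Z^5, C_1 ≅ Z^10, C_2 ≅ Z^10, C_3 ≅ Z^5.

∂_1: C_1 → C_0 sends each edge [p,q] (with p < q) to q − p. For instance
  ∂[v_2,v_3] = [v_3] − [v_2].
This gives a 5×10 integer matrix of rank 4; reducing to Smith normal form yields diagonal entries (1,1,1,1).

∂_2: C_2 → C_1 sends each 2-simplex [p,q,r] to [q,r] − [p,r] + [p,q]. For instance
  ∂[v_0,v_1,v_3] = [v_1,v_3] − [v_0,v_3] + [v_0,v_1],
  ∂[v_2,v_3,v_4] = [v_3,v_4] − [v_2,v_4] + [v_2,v_3].
As a 10×10 matrix over Z this has rank 6, with invariant factors (1,1,1,1,1,1).

The boundary map ∂_3: C_3 → C_2 sends each 3-simplex σ to the alternating sum Σ_i (−1)^i (σ with its i-th vertex removed). For instance
  ∂[v_0,v_1,v_3,v_4] = [v_1,v_3,v_4] − [v_0,v_3,v_4] + [v_0,v_1,v_4] − [v_0,v_1,v_3],
  ∂[v_0,v_2,v_3,v_4] = [v_2,v_3,v_4] − [v_0,v_3,v_4] + [v_0,v_2,v_4] − [v_0,v_2,v_3].
As a 10×5 matrix over Z this has rank 4, with invariant factors (1,1,1,1).

Computing H_k = (kernel of ∂_k) / (image of ∂_{k+1}):

  H_0: rank C_0 − rank ∂_1 = 5 − 4 = 1, and the invariant factors of ∂_1 are all 1, so H_0 ≅ Z.
  H_1: rank ker ∂_1 − rank ∂_2 = (10 − 4) − 6 = 0, and the invariant factors of ∂_2 are all 1, so H_1 ≅ 0.
  H_2: rank ker ∂_2 − rank ∂_3 = (10 − 6) − 4 = 0, and the invariant factors of ∂_3 are all 1, so H_2 ≅ 0.
  H_3: rank ker ∂_3 − rank ∂_4 = (5 − 4) − 0 = 1, and there is no ∂_4, so H_3 ≅ Z.

As a check, the Euler characteristic is 5 − 10 + 10 − 5 = 0, which agrees with 1 − 0 + 0 − 1 = 0.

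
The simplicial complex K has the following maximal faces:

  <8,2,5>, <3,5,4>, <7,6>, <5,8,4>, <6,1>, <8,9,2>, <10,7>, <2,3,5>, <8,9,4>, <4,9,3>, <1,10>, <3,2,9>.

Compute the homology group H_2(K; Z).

Fix the vertex order 1 < 2 < 3 < 4 < 5 < 6 < 7 < 8 < 9 < 10 and write every simplex with vertices in increasing order. Then dim K = 2 and the simplices of K are:

  0-simplices (10): [1], [2], [3], [4], [5], [6], [7], [8], [9], [10]
  1-simplices (16): [1,6], [1,10], [2,3], [2,5], [2,8], [2,9], [3,4], [3,5], [3,9], [4,5], [4,8], [4,9], [5,8], [6,7], [7,10], [8,9]
  2-simplices (8): [2,3,5], [2,3,9], [2,5,8], [2,8,9], [3,4,5], [3,4,9], [4,5,8], [4,8,9]

giving chain groups C_0 ≅ Z^10, C_1 ≅ Z^16, C_2 ≅ Z^8.

Boundary ∂_1: C_1 → C_0 is given by ∂[p,q] = [q] − [p]. For instance
  ∂[4,9] = [9] − [4].
The 10×16 boundary matrix has rank 8 and Smith normal form diag(1,1,1,1,1,1,1,1).

∂_2: C_2 → C_1 acts by ∂[p,q,r] = [q,r] − [p,r] + [p,q]. For instance
  ∂[3,4,5] = [4,5] − [3,5] + [3,4],
  ∂[4,5,8] = [5,8] − [4,8] + [4,5].
The 16×8 boundary matrix has rank 7 and Smith normal form diag(1,1,1,1,1,1,1).

Now H_k = ker ∂_k / im ∂_{k+1}, so:

  H_2: rank ker ∂_2 − rank ∂_3 = (8 − 7) − 0 = 1, and there is no ∂_3, so H_2 = Z.

H_2 = Z.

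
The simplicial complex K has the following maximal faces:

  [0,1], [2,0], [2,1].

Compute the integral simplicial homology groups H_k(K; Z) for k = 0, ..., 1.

Order the vertices as 0 < 1 < 2. Listing each simplex with vertices in this order, K has dimension 1 with simplices:

  0-simplices (3): [0], [1], [2]
  1-simplices (3): [0,1], [0,2], [1,2]

giving chain groups C_0 ≅ Z^3, C_1 ≅ Z^3.

Boundary ∂_1: C_1 → C_0 is given by ∂[p,q] = [q] − [p].
The resulting 3×3 matrix has rank 2, and its Smith normal form has invariant factors (1,1).

Computing H_k = (kernel of ∂_k) / (image of ∂_{k+1}):

  H_0: rank C_0 − rank ∂_1 = 3 − 2 = 1, and the invariant factors of ∂_1 are all 1, so H_0 ≅ Z.
  H_1: rank ker ∂_1 − rank ∂_2 = (3 − 2) − 0 = 1, and there is no ∂_2, so H_1 ≅ Z.

H_0 ≅ Z,  H_1 ≅ Z.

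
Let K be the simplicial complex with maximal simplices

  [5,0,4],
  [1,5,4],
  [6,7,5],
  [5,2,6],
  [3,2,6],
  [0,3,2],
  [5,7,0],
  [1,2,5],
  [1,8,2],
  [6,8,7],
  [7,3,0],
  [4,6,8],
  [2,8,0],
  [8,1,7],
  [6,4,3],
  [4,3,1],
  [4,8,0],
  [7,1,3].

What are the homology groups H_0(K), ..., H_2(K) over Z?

H_0 ≅ Z,  H_1 ≅ Z^2,  H_2 ≅ Z.

Order the vertices as 0 < 1 < 2 < 3 < 4 < 5 < 6 < 7 < 8. Listing each simplex with vertices in this order, K has dimension 2 with simplices:

  0-simplices (9): [0], [1], [2], [3], [4], [5], [6], [7], [8]
  1-simplices (27): (27 of them)
  2-simplices (18): [0,2,3], [0,2,8], [0,3,7], [0,4,5], [0,4,8], [0,5,7], [1,2,5], [1,2,8], [1,3,4], [1,3,7], [1,4,5], [1,7,8], [2,3,6], [2,5,6], [3,4,6], [4,6,8], [5,6,7], [6,7,8]

giving chain groups C_0 ≅ Z^9, C_1 ≅ Z^27, C_2 ≅ Z^18.

The boundary map ∂_1: C_1 → C_0 is given by ∂[p,q] = [q] − [p]. For instance
  ∂[0,7] = [7] − [0].
As a 9×27 matrix over Z this has rank 8, with invariant factors (1,1,1,1,1,1,1,1).

Boundary ∂_2: C_2 → C_1 maps a triangle to the signed sum of its edges. For instance
  ∂[0,2,3] = [2,3] − [0,3] + [0,2],
  ∂[2,5,6] = [5,6] − [2,6] + [2,5].
The resulting 27×18 matrix has rank 17, and its Smith normal form has invariant factors (1,1,1,1,1,1,1,1,1,1,1,1,1,1,1,1,1).

From H_k ≅ ker(∂_k) / im(∂_{k+1}) we obtain:

  H_0: rank C_0 − rank ∂_1 = 9 − 8 = 1, and the invariant factors of ∂_1 are all 1, so H_0 ≅ Z.
  H_1: rank ker ∂_1 − rank ∂_2 = (27 − 8) − 17 = 2, and the invariant factors of ∂_2 are all 1, so H_1 ≅ Z^2.
  H_2: rank ker ∂_2 − rank ∂_3 = (18 − 17) − 0 = 1, and there is no ∂_3, so H_2 ≅ Z.

As a check, the Euler characteristic is 9 − 27 + 18 = 0, which agrees with 1 − 2 + 1 = 0.
(K is a triangulation of the torus T^2.)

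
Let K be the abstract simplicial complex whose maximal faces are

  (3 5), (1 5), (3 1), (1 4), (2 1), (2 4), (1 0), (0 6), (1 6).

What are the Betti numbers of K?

We work with the vertex ordering 0 < 1 < 2 < 3 < 4 < 5 < 6. The simplices of K, each written with vertices in increasing order, are:

  0-simplices (7): [0], [1], [2], [3], [4], [5], [6]
  1-simplices (9): [0,1], [0,6], [1,2], [1,3], [1,4], [1,5], [1,6], [2,4], [3,5]

giving chain groups C_0 ≅ Z^7, C_1 ≅ Z^9.

The boundary map ∂_1: C_1 → C_0 maps an edge to its endpoints' difference, ∂[p,q] = q − p. For instance
  ∂[2,4] = [4] − [2].
The 7×9 boundary matrix has rank 6 and Smith normal form diag(1,1,1,1,1,1).

Now H_k = ker ∂_k / im ∂_{k+1}, so:

  H_0: rank C_0 − rank ∂_1 = 7 − 6 = 1, and the invariant factors of ∂_1 are all 1, so H_0 = Z.
  H_1: rank ker ∂_1 − rank ∂_2 = (9 − 6) − 0 = 3, and there is no ∂_2, so H_1 = Z^3.

Hence the Betti numbers are b_0 = 1, b_1 = 3.

b_0 = 1, b_1 = 3.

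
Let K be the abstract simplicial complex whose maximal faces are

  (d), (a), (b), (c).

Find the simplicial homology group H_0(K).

H_0 = Z^4.

Order the vertices as a < b < c < d. Listing each simplex with vertices in this order, K has dimension 0 with simplices:

  0-simplices (4): a, b, c, d

so the chain groups are C_0 ≅ Z^4.

Reading off H_k = ker ∂_k / im ∂_{k+1}:

  H_0: rank C_0 − rank ∂_1 = 4 − 0 = 4, and there is no ∂_1, so H_0 ≅ Z^4.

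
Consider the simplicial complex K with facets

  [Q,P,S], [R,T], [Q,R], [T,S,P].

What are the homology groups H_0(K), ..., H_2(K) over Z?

Fix the vertex order P < Q < R < S < T and write every simplex with vertices in increasing order. Then dim K = 2 and the simplices of K are:

  0-simplices (5): P, Q, R, S, T
  1-simplices (7): PQ, PS, PT, QR, QS, RT, ST
  2-simplices (2): PQS, PST

Hence C_0 ≅ Z^5, C_1 ≅ Z^7, C_2 ≅ Z^2.

∂_1: C_1 → C_0 sends each edge [p,q] (with p < q) to q − p.
The 5×7 boundary matrix has rank 4 and Smith normal form diag(1,1,1,1).

∂_2: C_2 → C_1 sends each 2-simplex [p,q,r] to [q,r] − [p,r] + [p,q]. For instance
  ∂PQS = QS − PS + PQ,
  ∂PST = ST − PT + PS.
As a 7×2 matrix over Z this has rank 2, with invariant factors (1,1).

Computing H_k = (kernel of ∂_k) / (image of ∂_{k+1}):

  H_0: rank C_0 − rank ∂_1 = 5 − 4 = 1, and the invariant factors of ∂_1 are all 1, so H_0 ≅ Z.
  H_1: rank ker ∂_1 − rank ∂_2 = (7 − 4) − 2 = 1, and the invariant factors of ∂_2 are all 1, so H_1 ≅ Z.
  H_2: rank ker ∂_2 − rank ∂_3 = (2 − 2) − 0 = 0, and there is no ∂_3, so H_2 ≅ 0.

As a check, the Euler characteristic is 5 − 7 + 2 = 0, which agrees with 1 − 1 + 0 = 0.

H_0 = Z,  H_1 = Z,  H_2 = 0.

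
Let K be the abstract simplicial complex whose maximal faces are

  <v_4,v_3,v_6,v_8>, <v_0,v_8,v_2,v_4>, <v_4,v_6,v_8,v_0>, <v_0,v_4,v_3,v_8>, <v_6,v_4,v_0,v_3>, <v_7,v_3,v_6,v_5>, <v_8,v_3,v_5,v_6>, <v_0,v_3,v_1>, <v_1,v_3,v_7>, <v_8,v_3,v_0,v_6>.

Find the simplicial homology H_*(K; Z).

H_0 ≅ Z,  H_1 = 0,  H_2 = 0,  H_3 ≅ Z.

K has 9 vertices, 22 edges, 21 triangles, 8 3-simplices.
rank ∂_0 = 0, rank ∂_1 = 8 ⇒ b_0 = 9 − 0 − 8 = 1; all invariant factors of ∂_1 are 1 so no torsion. So H_0 ≅ Z.
rank ∂_1 = 8, rank ∂_2 = 14 ⇒ b_1 = 22 − 8 − 14 = 0; all invariant factors of ∂_2 are 1 so no torsion. So H_1 ≅ 0.
rank ∂_2 = 14, rank ∂_3 = 7 ⇒ b_2 = 21 − 14 − 7 = 0; all invariant factors of ∂_3 are 1 so no torsion. So H_2 ≅ 0.
rank ∂_3 = 7, rank ∂_4 = 0 ⇒ b_3 = 8 − 7 − 0 = 1. So H_3 ≅ Z.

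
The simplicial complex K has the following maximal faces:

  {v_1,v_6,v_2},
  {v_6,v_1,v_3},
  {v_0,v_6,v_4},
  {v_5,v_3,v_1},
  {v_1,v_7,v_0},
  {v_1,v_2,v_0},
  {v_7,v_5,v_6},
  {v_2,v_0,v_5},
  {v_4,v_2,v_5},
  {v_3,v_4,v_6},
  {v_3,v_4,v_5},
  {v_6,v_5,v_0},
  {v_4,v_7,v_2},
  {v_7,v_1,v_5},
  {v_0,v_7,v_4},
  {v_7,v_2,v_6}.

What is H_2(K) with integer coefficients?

H_2 = Z.

Take the total order v_0 < v_1 < v_2 < v_3 < v_4 < v_5 < v_6 < v_7 on the vertex set. Then K (dimension 2) consists of the simplices:

  0-simplices (8): [v_0], [v_1], [v_2], [v_3], [v_4], [v_5], [v_6], [v_7]
  1-simplices (24): (24 of them)
  2-simplices (16): (16 of them)

so the chain groups are C_0 ≅ Z^8, C_1 ≅ Z^24, C_2 ≅ Z^16.

∂_1: C_1 → C_0 maps an edge to its endpoints' difference, ∂[p,q] = q − p.
The resulting 8×24 matrix has rank 7, and its Smith normal form has invariant factors (1,1,1,1,1,1,1).

∂_2: C_2 → C_1 maps a triangle to the signed sum of its edges. For instance
  ∂[v_0,v_5,v_6] = [v_5,v_6] − [v_0,v_6] + [v_0,v_5],
  ∂[v_0,v_1,v_2] = [v_1,v_2] − [v_0,v_2] + [v_0,v_1].
As a 24×16 matrix over Z this has rank 15, with invariant factors (1,1,1,1,1,1,1,1,1,1,1,1,1,1,1).

From H_k ≅ ker(∂_k) / im(∂_{k+1}) we obtain:

  H_2: rank ker ∂_2 − rank ∂_3 = (16 − 15) − 0 = 1, and there is no ∂_3, so H_2 ≅ Z.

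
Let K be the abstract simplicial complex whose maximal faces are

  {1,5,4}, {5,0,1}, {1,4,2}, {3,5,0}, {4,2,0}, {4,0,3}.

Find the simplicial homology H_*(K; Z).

H_0 = Z,  H_1 = Z,  H_2 = 0.

We work with the vertex ordering 0 < 1 < 2 < 3 < 4 < 5. The simplices of K, each written with vertices in increasing order, are:

  0-simplices (6): [0], [1], [2], [3], [4], [5]
  1-simplices (12): [0,1], [0,2], [0,3], [0,4], [0,5], [1,2], [1,4], [1,5], [2,4], [3,4], [3,5], [4,5]
  2-simplices (6): [0,1,5], [0,2,4], [0,3,4], [0,3,5], [1,2,4], [1,4,5]

giving chain groups C_0 ≅ Z^6, C_1 ≅ Z^12, C_2 ≅ Z^6.

∂_1: C_1 → C_0 is given by ∂[p,q] = [q] − [p]. For instance
  ∂[1,5] = [5] − [1].
As a 6×12 matrix over Z this has rank 5, with invariant factors (1,1,1,1,1).

Boundary ∂_2: C_2 → C_1 acts by ∂[p,q,r] = [q,r] − [p,r] + [p,q]. For instance
  ∂[1,4,5] = [4,5] − [1,5] + [1,4],
  ∂[0,3,5] = [3,5] − [0,5] + [0,3].
As a 12×6 matrix over Z this has rank 6, with invariant factors (1,1,1,1,1,1).

Computing H_k = (kernel of ∂_k) / (image of ∂_{k+1}):

  H_0: rank C_0 − rank ∂_1 = 6 − 5 = 1, and the invariant factors of ∂_1 are all 1, so H_0 ≅ Z.
  H_1: rank ker ∂_1 − rank ∂_2 = (12 − 5) − 6 = 1, and the invariant factors of ∂_2 are all 1, so H_1 ≅ Z.
  H_2: rank ker ∂_2 − rank ∂_3 = (6 − 6) − 0 = 0, and there is no ∂_3, so H_2 ≅ 0.

(K is a triangulation of the cylinder S^1 x I.)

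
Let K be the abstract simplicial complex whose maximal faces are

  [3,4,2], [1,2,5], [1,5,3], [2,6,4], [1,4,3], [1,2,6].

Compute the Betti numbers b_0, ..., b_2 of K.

b_0 = 1, b_1 = 1, b_2 = 0.

Take the total order 1 < 2 < 3 < 4 < 5 < 6 on the vertex set. Then K (dimension 2) consists of the simplices:

  0-simplices (6): [1], [2], [3], [4], [5], [6]
  1-simplices (12): [1,2], [1,3], [1,4], [1,5], [1,6], [2,3], [2,4], [2,5], [2,6], [3,4], [3,5], [4,6]
  2-simplices (6): [1,2,5], [1,2,6], [1,3,4], [1,3,5], [2,3,4], [2,4,6]

giving chain groups C_0 ≅ Z^6, C_1 ≅ Z^12, C_2 ≅ Z^6.

The boundary map ∂_1: C_1 → C_0 sends each edge [p,q] (with p < q) to q − p. For instance
  ∂[1,3] = [3] − [1].
The resulting 6×12 matrix has rank 5, and its Smith normal form has invariant factors (1,1,1,1,1).

The boundary map ∂_2: C_2 → C_1 acts by ∂[p,q,r] = [q,r] − [p,r] + [p,q]. For instance
  ∂[2,3,4] = [3,4] − [2,4] + [2,3],
  ∂[1,2,5] = [2,5] − [1,5] + [1,2].
The 12×6 boundary matrix has rank 6 and Smith normal form diag(1,1,1,1,1,1).

Reading off H_k = ker ∂_k / im ∂_{k+1}:

  H_0: rank C_0 − rank ∂_1 = 6 − 5 = 1, and the invariant factors of ∂_1 are all 1, so H_0 = Z.
  H_1: rank ker ∂_1 − rank ∂_2 = (12 − 5) − 6 = 1, and the invariant factors of ∂_2 are all 1, so H_1 = Z.
  H_2: rank ker ∂_2 − rank ∂_3 = (6 − 6) − 0 = 0, and there is no ∂_3, so H_2 = 0.

(K is a triangulation of the cylinder S^1 x I.)

Hence the Betti numbers are b_0 = 1, b_1 = 1, b_2 = 0.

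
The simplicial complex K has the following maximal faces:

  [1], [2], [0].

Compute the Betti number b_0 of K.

b_0 = 3.

Take the total order 0 < 1 < 2 on the vertex set. Then K (dimension 0) consists of the simplices:

  0-simplices (3): [0], [1], [2]

giving chain groups C_0 ≅ Z^3.

Computing H_k = (kernel of ∂_k) / (image of ∂_{k+1}):

  H_0: rank C_0 − rank ∂_1 = 3 − 0 = 3, and there is no ∂_1, so H_0 ≅ Z^3.

Hence the Betti numbers are b_0 = 3.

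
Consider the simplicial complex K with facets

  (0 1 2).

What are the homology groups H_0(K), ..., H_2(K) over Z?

Fix the vertex order 0 < 1 < 2 and write every simplex with vertices in increasing order. Then dim K = 2 and the simplices of K are:

  0-simplices (3): [0], [1], [2]
  1-simplices (3): [0,1], [0,2], [1,2]
  2-simplices (1): [0,1,2]

so the chain groups are C_0 ≅ Z^3, C_1 ≅ Z^3, C_2 ≅ Z^1.

Boundary ∂_1: C_1 → C_0 is given by ∂[p,q] = [q] − [p]. For instance
  ∂[0,2] = [2] − [0].
This gives a 3×3 integer matrix of rank 2; reducing to Smith normal form yields diagonal entries (1,1).

The boundary map ∂_2: C_2 → C_1 maps a triangle to the signed sum of its edges. For instance
  ∂[0,1,2] = [1,2] − [0,2] + [0,1].
The 3×1 boundary matrix has rank 1 and Smith normal form diag(1).

Computing H_k = (kernel of ∂_k) / (image of ∂_{k+1}):

  H_0: rank C_0 − rank ∂_1 = 3 − 2 = 1, and the invariant factors of ∂_1 are all 1, so H_0 = Z.
  H_1: rank ker ∂_1 − rank ∂_2 = (3 − 2) − 1 = 0, and the invariant factors of ∂_2 are all 1, so H_1 = 0.
  H_2: rank ker ∂_2 − rank ∂_3 = (1 − 1) − 0 = 0, and there is no ∂_3, so H_2 = 0.

(K is a triangulation of the 2-simplex.)

H_0 ≅ Z,  H_1 = 0,  H_2 = 0.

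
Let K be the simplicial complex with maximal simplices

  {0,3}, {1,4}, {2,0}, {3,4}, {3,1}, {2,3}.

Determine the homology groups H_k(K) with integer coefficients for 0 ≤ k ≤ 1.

Order the vertices as 0 < 1 < 2 < 3 < 4. Listing each simplex with vertices in this order, K has dimension 1 with simplices:

  0-simplices (5): [0], [1], [2], [3], [4]
  1-simplices (6): [0,2], [0,3], [1,3], [1,4], [2,3], [3,4]

so the chain groups are C_0 ≅ Z^5, C_1 ≅ Z^6.

The boundary map ∂_1: C_1 → C_0 sends each edge [p,q] (with p < q) to q − p. For instance
  ∂[3,4] = [4] − [3].
The resulting 5×6 matrix has rank 4, and its Smith normal form has invariant factors (1,1,1,1).

Reading off H_k = ker ∂_k / im ∂_{k+1}:

  H_0: rank C_0 − rank ∂_1 = 5 − 4 = 1, and the invariant factors of ∂_1 are all 1, so H_0 ≅ Z.
  H_1: rank ker ∂_1 − rank ∂_2 = (6 − 4) − 0 = 2, and there is no ∂_2, so H_1 ≅ Z^2.

As a check, the Euler characteristic is 5 − 6 = -1, which agrees with 1 − 2 = -1.

H_0 ≅ Z,  H_1 ≅ Z^2.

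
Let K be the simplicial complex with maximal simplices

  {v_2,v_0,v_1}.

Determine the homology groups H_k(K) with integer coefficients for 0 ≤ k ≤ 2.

H_0 ≅ Z,  H_1 = 0,  H_2 = 0.

K has 3 vertices, 3 edges, 1 triangle.
rank ∂_0 = 0, rank ∂_1 = 2 ⇒ b_0 = 3 − 0 − 2 = 1; all invariant factors of ∂_1 are 1 so no torsion. So H_0 ≅ Z.
rank ∂_1 = 2, rank ∂_2 = 1 ⇒ b_1 = 3 − 2 − 1 = 0; all invariant factors of ∂_2 are 1 so no torsion. So H_1 ≅ 0.
rank ∂_2 = 1, rank ∂_3 = 0 ⇒ b_2 = 1 − 1 − 0 = 0. So H_2 ≅ 0.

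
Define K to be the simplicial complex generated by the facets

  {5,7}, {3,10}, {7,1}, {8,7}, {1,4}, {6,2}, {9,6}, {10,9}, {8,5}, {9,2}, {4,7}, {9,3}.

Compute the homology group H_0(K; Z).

Take the total order 1 < 2 < 3 < 4 < 5 < 6 < 7 < 8 < 9 < 10 on the vertex set. Then K (dimension 1) consists of the simplices:

  0-simplices (10): [1], [2], [3], [4], [5], [6], [7], [8], [9], [10]
  1-simplices (12): [1,4], [1,7], [2,6], [2,9], [3,9], [3,10], [4,7], [5,7], [5,8], [6,9], [7,8], [9,10]

giving chain groups C_0 ≅ Z^10, C_1 ≅ Z^12.

The boundary map ∂_1: C_1 → C_0 sends each edge [p,q] (with p < q) to q − p. For instance
  ∂[6,9] = [9] − [6].
This gives a 10×12 integer matrix of rank 8; reducing to Smith normal form yields diagonal entries (1,1,1,1,1,1,1,1).

From H_k ≅ ker(∂_k) / im(∂_{k+1}) we obtain:

  H_0: rank C_0 − rank ∂_1 = 10 − 8 = 2, and the invariant factors of ∂_1 are all 1, so H_0 = Z^2.

H_0 ≅ Z^2.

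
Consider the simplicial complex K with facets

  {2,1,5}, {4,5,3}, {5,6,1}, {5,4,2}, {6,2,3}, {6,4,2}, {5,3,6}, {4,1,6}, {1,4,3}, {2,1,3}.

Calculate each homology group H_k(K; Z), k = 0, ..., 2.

K has 6 vertices, 15 edges, 10 triangles.
rank ∂_0 = 0, rank ∂_1 = 5 ⇒ b_0 = 6 − 0 − 5 = 1; all invariant factors of ∂_1 are 1 so no torsion. So H_0 = Z.
rank ∂_1 = 5, rank ∂_2 = 10 ⇒ b_1 = 15 − 5 − 10 = 0; ∂_2 has invariant factor(s) [2] giving torsion. So H_1 = Z/2.
rank ∂_2 = 10, rank ∂_3 = 0 ⇒ b_2 = 10 − 10 − 0 = 0. So H_2 = 0.

H_0 ≅ Z,  H_1 ≅ Z/2,  H_2 = 0.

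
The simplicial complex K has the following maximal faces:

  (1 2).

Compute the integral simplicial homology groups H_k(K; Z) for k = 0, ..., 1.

We work with the vertex ordering 1 < 2. The simplices of K, each written with vertices in increasing order, are:

  0-simplices (2): [1], [2]
  1-simplices (1): [1,2]

Hence C_0 ≅ Z^2, C_1 ≅ Z^1.

The boundary map ∂_1: C_1 → C_0 is given by ∂[p,q] = [q] − [p].
The resulting 2×1 matrix has rank 1, and its Smith normal form has invariant factors (1).

Reading off H_k = ker ∂_k / im ∂_{k+1}:

  H_0: rank C_0 − rank ∂_1 = 2 − 1 = 1, and the invariant factors of ∂_1 are all 1, so H_0 ≅ Z.
  H_1: rank ker ∂_1 − rank ∂_2 = (1 − 1) − 0 = 0, and there is no ∂_2, so H_1 ≅ 0.

(K is a triangulation of the 1-simplex.)

H_0 = Z,  H_1 = 0.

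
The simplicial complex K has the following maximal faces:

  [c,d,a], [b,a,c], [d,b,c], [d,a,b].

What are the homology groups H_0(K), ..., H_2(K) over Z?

Order the vertices as a < b < c < d. Listing each simplex with vertices in this order, K has dimension 2 with simplices:

  0-simplices (4): a, b, c, d
  1-simplices (6): ab, ac, ad, bc, bd, cd
  2-simplices (4): abc, abd, acd, bcd

Hence C_0 ≅ Z^4, C_1 ≅ Z^6, C_2 ≅ Z^4.

Boundary ∂_1: C_1 → C_0 sends each edge [p,q] (with p < q) to q − p.
This gives a 4×6 integer matrix of rank 3; reducing to Smith normal form yields diagonal entries (1,1,1).

The boundary map ∂_2: C_2 → C_1 sends each 2-simplex [p,q,r] to [q,r] − [p,r] + [p,q]. For instance
  ∂abd = bd − ad + ab,
  ∂bcd = cd − bd + bc.
The resulting 6×4 matrix has rank 3, and its Smith normal form has invariant factors (1,1,1).

From H_k ≅ ker(∂_k) / im(∂_{k+1}) we obtain:

  H_0: rank C_0 − rank ∂_1 = 4 − 3 = 1, and the invariant factors of ∂_1 are all 1, so H_0 ≅ Z.
  H_1: rank ker ∂_1 − rank ∂_2 = (6 − 3) − 3 = 0, and the invariant factors of ∂_2 are all 1, so H_1 ≅ 0.
  H_2: rank ker ∂_2 − rank ∂_3 = (4 − 3) − 0 = 1, and there is no ∂_3, so H_2 ≅ Z.

H_0 = Z,  H_1 = 0,  H_2 = Z.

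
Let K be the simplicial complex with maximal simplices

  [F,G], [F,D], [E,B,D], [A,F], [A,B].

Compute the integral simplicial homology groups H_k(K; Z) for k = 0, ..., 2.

We work with the vertex ordering A < B < D < E < F < G. The simplices of K, each written with vertices in increasing order, are:

  0-simplices (6): A, B, D, E, F, G
  1-simplices (7): AB, AF, BD, BE, DE, DF, FG
  2-simplices (1): BDE

giving chain groups C_0 ≅ Z^6, C_1 ≅ Z^7, C_2 ≅ Z^1.

The boundary map ∂_1: C_1 → C_0 maps an edge to its endpoints' difference, ∂[p,q] = q − p. For instance
  ∂BE = E − B.
The 6×7 boundary matrix has rank 5 and Smith normal form diag(1,1,1,1,1).

∂_2: C_2 → C_1 sends each 2-simplex [p,q,r] to [q,r] − [p,r] + [p,q]. For instance
  ∂BDE = DE − BE + BD.
As a 7×1 matrix over Z this has rank 1, with invariant factors (1).

Computing H_k = (kernel of ∂_k) / (image of ∂_{k+1}):

  H_0: rank C_0 − rank ∂_1 = 6 − 5 = 1, and the invariant factors of ∂_1 are all 1, so H_0 ≅ Z.
  H_1: rank ker ∂_1 − rank ∂_2 = (7 − 5) − 1 = 1, and the invariant factors of ∂_2 are all 1, so H_1 ≅ Z.
  H_2: rank ker ∂_2 − rank ∂_3 = (1 − 1) − 0 = 0, and there is no ∂_3, so H_2 ≅ 0.

As a check, the Euler characteristic is 6 − 7 + 1 = 0, which agrees with 1 − 1 + 0 = 0.

H_0 ≅ Z,  H_1 ≅ Z,  H_2 = 0.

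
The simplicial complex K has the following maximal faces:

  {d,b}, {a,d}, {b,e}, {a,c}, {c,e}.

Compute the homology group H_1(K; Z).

H_1 = Z.

Take the total order a < b < c < d < e on the vertex set. Then K (dimension 1) consists of the simplices:

  0-simplices (5): a, b, c, d, e
  1-simplices (5): ac, ad, bd, be, ce

giving chain groups C_0 ≅ Z^5, C_1 ≅ Z^5.

Boundary ∂_1: C_1 → C_0 sends each edge [p,q] (with p < q) to q − p.
The resulting 5×5 matrix has rank 4, and its Smith normal form has invariant factors (1,1,1,1).

Computing H_k = (kernel of ∂_k) / (image of ∂_{k+1}):

  H_1: rank ker ∂_1 − rank ∂_2 = (5 − 4) − 0 = 1, and there is no ∂_2, so H_1 = Z.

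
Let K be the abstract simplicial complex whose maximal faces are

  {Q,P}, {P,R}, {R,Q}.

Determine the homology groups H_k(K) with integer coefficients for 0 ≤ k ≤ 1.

Take the total order P < Q < R on the vertex set. Then K (dimension 1) consists of the simplices:

  0-simplices (3): P, Q, R
  1-simplices (3): PQ, PR, QR

giving chain groups C_0 ≅ Z^3, C_1 ≅ Z^3.

∂_1: C_1 → C_0 is given by ∂[p,q] = [q] − [p].
The resulting 3×3 matrix has rank 2, and its Smith normal form has invariant factors (1,1).

Reading off H_k = ker ∂_k / im ∂_{k+1}:

  H_0: rank C_0 − rank ∂_1 = 3 − 2 = 1, and the invariant factors of ∂_1 are all 1, so H_0 = Z.
  H_1: rank ker ∂_1 − rank ∂_2 = (3 − 2) − 0 = 1, and there is no ∂_2, so H_1 = Z.

H_0 = Z,  H_1 = Z.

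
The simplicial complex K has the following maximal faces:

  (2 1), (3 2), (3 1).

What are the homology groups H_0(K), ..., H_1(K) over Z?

H_0 ≅ Z,  H_1 ≅ Z.

K has 3 vertices, 3 edges.
rank ∂_0 = 0, rank ∂_1 = 2 ⇒ b_0 = 3 − 0 − 2 = 1; all invariant factors of ∂_1 are 1 so no torsion. So H_0 ≅ Z.
rank ∂_1 = 2, rank ∂_2 = 0 ⇒ b_1 = 3 − 2 − 0 = 1. So H_1 ≅ Z.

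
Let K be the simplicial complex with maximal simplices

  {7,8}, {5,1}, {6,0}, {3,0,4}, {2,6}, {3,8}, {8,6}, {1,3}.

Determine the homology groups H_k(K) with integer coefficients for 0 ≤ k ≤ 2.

Order the vertices as 0 < 1 < 2 < 3 < 4 < 5 < 6 < 7 < 8. Listing each simplex with vertices in this order, K has dimension 2 with simplices:

  0-simplices (9): [0], [1], [2], [3], [4], [5], [6], [7], [8]
  1-simplices (10): [0,3], [0,4], [0,6], [1,3], [1,5], [2,6], [3,4], [3,8], [6,8], [7,8]
  2-simplices (1): [0,3,4]

giving chain groups C_0 ≅ Z^9, C_1 ≅ Z^10, C_2 ≅ Z^1.

The boundary map ∂_1: C_1 → C_0 is given by ∂[p,q] = [q] − [p]. For instance
  ∂[0,4] = [4] − [0].
As a 9×10 matrix over Z this has rank 8, with invariant factors (1,1,1,1,1,1,1,1).

∂_2: C_2 → C_1 acts by ∂[p,q,r] = [q,r] − [p,r] + [p,q]. For instance
  ∂[0,3,4] = [3,4] − [0,4] + [0,3].
The resulting 10×1 matrix has rank 1, and its Smith normal form has invariant factors (1).

From H_k ≅ ker(∂_k) / im(∂_{k+1}) we obtain:

  H_0: rank C_0 − rank ∂_1 = 9 − 8 = 1, and the invariant factors of ∂_1 are all 1, so H_0 ≅ Z.
  H_1: rank ker ∂_1 − rank ∂_2 = (10 − 8) − 1 = 1, and the invariant factors of ∂_2 are all 1, so H_1 ≅ Z.
  H_2: rank ker ∂_2 − rank ∂_3 = (1 − 1) − 0 = 0, and there is no ∂_3, so H_2 ≅ 0.

As a check, the Euler characteristic is 9 − 10 + 1 = 0, which agrees with 1 − 1 + 0 = 0.

H_0 = Z,  H_1 = Z,  H_2 = 0.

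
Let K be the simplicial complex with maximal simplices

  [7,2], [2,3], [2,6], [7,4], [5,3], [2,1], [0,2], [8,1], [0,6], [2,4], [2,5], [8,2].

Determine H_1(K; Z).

H_1 = Z^4.

K has 9 vertices, 12 edges.
rank ∂_1 = 8, rank ∂_2 = 0 ⇒ b_1 = 12 − 8 − 0 = 4. So H_1 ≅ Z^4.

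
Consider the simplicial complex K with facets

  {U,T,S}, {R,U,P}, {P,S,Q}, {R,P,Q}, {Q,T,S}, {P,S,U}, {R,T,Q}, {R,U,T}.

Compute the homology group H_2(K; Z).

Order the vertices as P < Q < R < S < T < U. Listing each simplex with vertices in this order, K has dimension 2 with simplices:

  0-simplices (6): P, Q, R, S, T, U
  1-simplices (12): PQ, PR, PS, PU, QR, QS, QT, RT, RU, ST, SU, TU
  2-simplices (8): PQR, PQS, PRU, PSU, QRT, QST, RTU, STU

Hence C_0 ≅ Z^6, C_1 ≅ Z^12, C_2 ≅ Z^8.

∂_1: C_1 → C_0 is given by ∂[p,q] = [q] − [p].
This gives a 6×12 integer matrix of rank 5; reducing to Smith normal form yields diagonal entries (1,1,1,1,1).

Boundary ∂_2: C_2 → C_1 maps a triangle to the signed sum of its edges. For instance
  ∂QST = ST − QT + QS,
  ∂PQR = QR − PR + PQ.
The 12×8 boundary matrix has rank 7 and Smith normal form diag(1,1,1,1,1,1,1).

Computing H_k = (kernel of ∂_k) / (image of ∂_{k+1}):

  H_2: rank ker ∂_2 − rank ∂_3 = (8 − 7) − 0 = 1, and there is no ∂_3, so H_2 ≅ Z.

(K is a triangulation of the 2-sphere S^2.)

H_2 = Z.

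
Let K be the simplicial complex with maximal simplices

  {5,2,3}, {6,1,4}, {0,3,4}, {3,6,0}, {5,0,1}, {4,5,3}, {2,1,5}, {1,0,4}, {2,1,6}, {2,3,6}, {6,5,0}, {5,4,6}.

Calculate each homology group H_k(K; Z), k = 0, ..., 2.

We work with the vertex ordering 0 < 1 < 2 < 3 < 4 < 5 < 6. The simplices of K, each written with vertices in increasing order, are:

  0-simplices (7): [0], [1], [2], [3], [4], [5], [6]
  1-simplices (18): [0,1], [0,3], [0,4], [0,5], [0,6], [1,2], [1,4], [1,5], [1,6], [2,3], [2,5], [2,6], [3,4], [3,5], [3,6], [4,5], [4,6], [5,6]
  2-simplices (12): [0,1,4], [0,1,5], [0,3,4], [0,3,6], [0,5,6], [1,2,5], [1,2,6], [1,4,6], [2,3,5], [2,3,6], [3,4,5], [4,5,6]

so the chain groups are C_0 ≅ Z^7, C_1 ≅ Z^18, C_2 ≅ Z^12.

The boundary map ∂_1: C_1 → C_0 maps an edge to its endpoints' difference, ∂[p,q] = q − p.
This gives a 7×18 integer matrix of rank 6; reducing to Smith normal form yields diagonal entries (1,1,1,1,1,1).

The boundary map ∂_2: C_2 → C_1 acts by ∂[p,q,r] = [q,r] − [p,r] + [p,q]. For instance
  ∂[4,5,6] = [5,6] − [4,6] + [4,5],
  ∂[0,3,4] = [3,4] − [0,4] + [0,3].
The 18×12 boundary matrix has rank 12 and Smith normal form diag(1,1,1,1,1,1,1,1,1,1,1,2).

Reading off H_k = ker ∂_k / im ∂_{k+1}:

  H_0: rank C_0 − rank ∂_1 = 7 − 6 = 1, and the invariant factors of ∂_1 are all 1, so H_0 ≅ Z.
  H_1: rank ker ∂_1 − rank ∂_2 = (18 − 6) − 12 = 0, and ∂_2 has invariant factor 2 > 1, so H_1 ≅ Z/2.
  H_2: rank ker ∂_2 − rank ∂_3 = (12 − 12) − 0 = 0, and there is no ∂_3, so H_2 ≅ 0.

H_0 ≅ Z,  H_1 ≅ Z/2,  H_2 = 0.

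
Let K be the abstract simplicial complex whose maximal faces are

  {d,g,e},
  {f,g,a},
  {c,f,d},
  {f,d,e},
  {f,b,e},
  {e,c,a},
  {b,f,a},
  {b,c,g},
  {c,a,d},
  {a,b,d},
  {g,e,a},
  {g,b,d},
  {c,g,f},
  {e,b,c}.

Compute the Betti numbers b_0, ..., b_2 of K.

b_0 = 1, b_1 = 2, b_2 = 1.

We work with the vertex ordering a < b < c < d < e < f < g. The simplices of K, each written with vertices in increasing order, are:

  0-simplices (7): a, b, c, d, e, f, g
  1-simplices (21): ab, ac, ad, ae, af, ag, bc, bd, be, bf, bg, cd, ce, cf, cg, de, df, dg, ef, eg, fg
  2-simplices (14): abd, abf, acd, ace, aeg, afg, bce, bcg, bdg, bef, cdf, cfg, def, deg

Hence C_0 ≅ Z^7, C_1 ≅ Z^21, C_2 ≅ Z^14.

Boundary ∂_1: C_1 → C_0 sends each edge [p,q] (with p < q) to q − p.
As a 7×21 matrix over Z this has rank 6, with invariant factors (1,1,1,1,1,1).

Boundary ∂_2: C_2 → C_1 sends each 2-simplex [p,q,r] to [q,r] − [p,r] + [p,q]. For instance
  ∂abf = bf − af + ab,
  ∂cfg = fg − cg + cf.
The 21×14 boundary matrix has rank 13 and Smith normal form diag(1,1,1,1,1,1,1,1,1,1,1,1,1).

Now H_k = ker ∂_k / im ∂_{k+1}, so:

  H_0: rank C_0 − rank ∂_1 = 7 − 6 = 1, and the invariant factors of ∂_1 are all 1, so H_0 = Z.
  H_1: rank ker ∂_1 − rank ∂_2 = (21 − 6) − 13 = 2, and the invariant factors of ∂_2 are all 1, so H_1 = Z^2.
  H_2: rank ker ∂_2 − rank ∂_3 = (14 − 13) − 0 = 1, and there is no ∂_3, so H_2 = Z.

As a check, the Euler characteristic is 7 − 21 + 14 = 0, which agrees with 1 − 2 + 1 = 0.

Hence the Betti numbers are b_0 = 1, b_1 = 2, b_2 = 1.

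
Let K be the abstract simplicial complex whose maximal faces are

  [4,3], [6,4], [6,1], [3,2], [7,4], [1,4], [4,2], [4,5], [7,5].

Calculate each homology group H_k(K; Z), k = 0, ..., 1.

Fix the vertex order 1 < 2 < 3 < 4 < 5 < 6 < 7 and write every simplex with vertices in increasing order. Then dim K = 1 and the simplices of K are:

  0-simplices (7): [1], [2], [3], [4], [5], [6], [7]
  1-simplices (9): [1,4], [1,6], [2,3], [2,4], [3,4], [4,5], [4,6], [4,7], [5,7]

Hence C_0 ≅ Z^7, C_1 ≅ Z^9.

Boundary ∂_1: C_1 → C_0 sends each edge [p,q] (with p < q) to q − p.
The 7×9 boundary matrix has rank 6 and Smith normal form diag(1,1,1,1,1,1).

From H_k ≅ ker(∂_k) / im(∂_{k+1}) we obtain:

  H_0: rank C_0 − rank ∂_1 = 7 − 6 = 1, and the invariant factors of ∂_1 are all 1, so H_0 ≅ Z.
  H_1: rank ker ∂_1 − rank ∂_2 = (9 − 6) − 0 = 3, and there is no ∂_2, so H_1 ≅ Z^3.

As a check, the Euler characteristic is 7 − 9 = -2, which agrees with 1 − 3 = -2.
(K is a triangulation of a wedge of 3 circles.)

H_0 = Z,  H_1 = Z^3.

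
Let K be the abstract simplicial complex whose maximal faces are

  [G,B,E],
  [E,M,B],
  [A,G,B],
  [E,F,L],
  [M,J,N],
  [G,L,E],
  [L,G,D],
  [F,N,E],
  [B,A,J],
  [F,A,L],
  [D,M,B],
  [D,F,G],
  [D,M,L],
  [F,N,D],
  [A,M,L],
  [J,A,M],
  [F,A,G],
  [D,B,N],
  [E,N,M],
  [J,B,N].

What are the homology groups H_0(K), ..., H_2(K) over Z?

H_0 ≅ Z,  H_1 ≅ Z ⊕ Z/2,  H_2 = 0.

Take the total order A < B < D < E < F < G < J < L < M < N on the vertex set. Then K (dimension 2) consists of the simplices:

  0-simplices (10): A, B, D, E, F, G, J, L, M, N
  1-simplices (30): AB, AF, AG, AJ, AL, AM, BD, BE, BG, BJ, BM, BN, DF, DG, DL, DM, DN, EF, EG, EL, EM, EN, FG, FL, FN, GL, JM, JN, LM, MN
  2-simplices (20): ABG, ABJ, AFG, AFL, AJM, ALM, BDM, BDN, BEG, BEM, BJN, DFG, DFN, DGL, DLM, EFL, EFN, EGL, EMN, JMN

so the chain groups are C_0 ≅ Z^10, C_1 ≅ Z^30, C_2 ≅ Z^20.

The boundary map ∂_1: C_1 → C_0 sends each edge [p,q] (with p < q) to q − p.
The 10×30 boundary matrix has rank 9 and Smith normal form diag(1,1,1,1,1,1,1,1,1).

The boundary map ∂_2: C_2 → C_1 maps a triangle to the signed sum of its edges. For instance
  ∂AFG = FG − AG + AF,
  ∂DFN = FN − DN + DF.
The 30×20 boundary matrix has rank 20 and Smith normal form diag(1,1,1,1,1,1,1,1,1,1,1,1,1,1,1,1,1,1,1,2).

Computing H_k = (kernel of ∂_k) / (image of ∂_{k+1}):

  H_0: rank C_0 − rank ∂_1 = 10 − 9 = 1, and the invariant factors of ∂_1 are all 1, so H_0 ≅ Z.
  H_1: rank ker ∂_1 − rank ∂_2 = (30 − 9) − 20 = 1, and ∂_2 has invariant factor 2 > 1, so H_1 ≅ Z ⊕ Z/2.
  H_2: rank ker ∂_2 − rank ∂_3 = (20 − 20) − 0 = 0, and there is no ∂_3, so H_2 ≅ 0.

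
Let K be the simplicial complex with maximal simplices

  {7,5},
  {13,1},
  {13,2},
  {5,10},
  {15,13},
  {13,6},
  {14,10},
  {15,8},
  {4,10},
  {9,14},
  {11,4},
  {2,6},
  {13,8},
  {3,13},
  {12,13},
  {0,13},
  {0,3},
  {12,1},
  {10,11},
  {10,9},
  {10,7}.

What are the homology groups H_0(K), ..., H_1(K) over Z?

We work with the vertex ordering 0 < 1 < 2 < 3 < 4 < 5 < 6 < 7 < 8 < 9 < 10 < 11 < 12 < 13 < 14 < 15. The simplices of K, each written with vertices in increasing order, are:

  0-simplices (16): [0], [1], [2], [3], [4], [5], [6], [7], [8], [9], [10], [11], [12], [13], [14], [15]
  1-simplices (21): (21 of them)

so the chain groups are C_0 ≅ Z^16, C_1 ≅ Z^21.

∂_1: C_1 → C_0 sends each edge [p,q] (with p < q) to q − p. For instance
  ∂[4,10] = [10] − [4].
This gives a 16×21 integer matrix of rank 14; reducing to Smith normal form yields diagonal entries (1,1,1,1,1,1,1,1,1,1,1,1,1,1).

Reading off H_k = ker ∂_k / im ∂_{k+1}:

  H_0: rank C_0 − rank ∂_1 = 16 − 14 = 2, and the invariant factors of ∂_1 are all 1, so H_0 = Z^2.
  H_1: rank ker ∂_1 − rank ∂_2 = (21 − 14) − 0 = 7, and there is no ∂_2, so H_1 = Z^7.

As a check, the Euler characteristic is 16 − 21 = -5, which agrees with 2 − 7 = -5.

H_0 = Z^2,  H_1 = Z^7.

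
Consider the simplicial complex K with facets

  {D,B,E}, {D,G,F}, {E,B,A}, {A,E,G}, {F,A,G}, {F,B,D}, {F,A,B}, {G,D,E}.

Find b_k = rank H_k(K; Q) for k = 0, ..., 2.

b_0 = 1, b_1 = 0, b_2 = 1.

K has 6 vertices, 12 edges, 8 triangles.
rank ∂_0 = 0, rank ∂_1 = 5 ⇒ b_0 = 6 − 0 − 5 = 1; all invariant factors of ∂_1 are 1 so no torsion. So H_0 = Z.
rank ∂_1 = 5, rank ∂_2 = 7 ⇒ b_1 = 12 − 5 − 7 = 0; all invariant factors of ∂_2 are 1 so no torsion. So H_1 = 0.
rank ∂_2 = 7, rank ∂_3 = 0 ⇒ b_2 = 8 − 7 − 0 = 1. So H_2 = Z.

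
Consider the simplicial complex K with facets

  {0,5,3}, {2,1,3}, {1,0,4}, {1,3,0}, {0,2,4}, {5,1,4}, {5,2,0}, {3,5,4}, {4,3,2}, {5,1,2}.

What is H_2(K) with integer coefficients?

Fix the vertex order 0 < 1 < 2 < 3 < 4 < 5 and write every simplex with vertices in increasing order. Then dim K = 2 and the simplices of K are:

  0-simplices (6): [0], [1], [2], [3], [4], [5]
  1-simplices (15): [0,1], [0,2], [0,3], [0,4], [0,5], [1,2], [1,3], [1,4], [1,5], [2,3], [2,4], [2,5], [3,4], [3,5], [4,5]
  2-simplices (10): [0,1,3], [0,1,4], [0,2,4], [0,2,5], [0,3,5], [1,2,3], [1,2,5], [1,4,5], [2,3,4], [3,4,5]

so the chain groups are C_0 ≅ Z^6, C_1 ≅ Z^15, C_2 ≅ Z^10.

The boundary map ∂_1: C_1 → C_0 is given by ∂[p,q] = [q] − [p]. For instance
  ∂[0,1] = [1] − [0].
This gives a 6×15 integer matrix of rank 5; reducing to Smith normal form yields diagonal entries (1,1,1,1,1).

Boundary ∂_2: C_2 → C_1 acts by ∂[p,q,r] = [q,r] − [p,r] + [p,q]. For instance
  ∂[2,3,4] = [3,4] − [2,4] + [2,3],
  ∂[0,2,5] = [2,5] − [0,5] + [0,2].
The resulting 15×10 matrix has rank 10, and its Smith normal form has invariant factors (1,1,1,1,1,1,1,1,1,2).

From H_k ≅ ker(∂_k) / im(∂_{k+1}) we obtain:

  H_2: rank ker ∂_2 − rank ∂_3 = (10 − 10) − 0 = 0, and there is no ∂_3, so H_2 ≅ 0.

H_2 = 0.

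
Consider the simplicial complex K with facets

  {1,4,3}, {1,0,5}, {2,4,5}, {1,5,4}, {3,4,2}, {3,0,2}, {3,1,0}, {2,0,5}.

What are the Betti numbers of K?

b_0 = 1, b_1 = 0, b_2 = 1.

Take the total order 0 < 1 < 2 < 3 < 4 < 5 on the vertex set. Then K (dimension 2) consists of the simplices:

  0-simplices (6): [0], [1], [2], [3], [4], [5]
  1-simplices (12): [0,1], [0,2], [0,3], [0,5], [1,3], [1,4], [1,5], [2,3], [2,4], [2,5], [3,4], [4,5]
  2-simplices (8): [0,1,3], [0,1,5], [0,2,3], [0,2,5], [1,3,4], [1,4,5], [2,3,4], [2,4,5]

so the chain groups are C_0 ≅ Z^6, C_1 ≅ Z^12, C_2 ≅ Z^8.

Boundary ∂_1: C_1 → C_0 maps an edge to its endpoints' difference, ∂[p,q] = q − p. For instance
  ∂[3,4] = [4] − [3].
This gives a 6×12 integer matrix of rank 5; reducing to Smith normal form yields diagonal entries (1,1,1,1,1).

Boundary ∂_2: C_2 → C_1 maps a triangle to the signed sum of its edges. For instance
  ∂[1,3,4] = [3,4] − [1,4] + [1,3],
  ∂[0,1,5] = [1,5] − [0,5] + [0,1].
As a 12×8 matrix over Z this has rank 7, with invariant factors (1,1,1,1,1,1,1).

Now H_k = ker ∂_k / im ∂_{k+1}, so:

  H_0: rank C_0 − rank ∂_1 = 6 − 5 = 1, and the invariant factors of ∂_1 are all 1, so H_0 = Z.
  H_1: rank ker ∂_1 − rank ∂_2 = (12 − 5) − 7 = 0, and the invariant factors of ∂_2 are all 1, so H_1 = 0.
  H_2: rank ker ∂_2 − rank ∂_3 = (8 − 7) − 0 = 1, and there is no ∂_3, so H_2 = Z.

(K is a triangulation of the 2-sphere S^2.)

Hence the Betti numbers are b_0 = 1, b_1 = 0, b_2 = 1.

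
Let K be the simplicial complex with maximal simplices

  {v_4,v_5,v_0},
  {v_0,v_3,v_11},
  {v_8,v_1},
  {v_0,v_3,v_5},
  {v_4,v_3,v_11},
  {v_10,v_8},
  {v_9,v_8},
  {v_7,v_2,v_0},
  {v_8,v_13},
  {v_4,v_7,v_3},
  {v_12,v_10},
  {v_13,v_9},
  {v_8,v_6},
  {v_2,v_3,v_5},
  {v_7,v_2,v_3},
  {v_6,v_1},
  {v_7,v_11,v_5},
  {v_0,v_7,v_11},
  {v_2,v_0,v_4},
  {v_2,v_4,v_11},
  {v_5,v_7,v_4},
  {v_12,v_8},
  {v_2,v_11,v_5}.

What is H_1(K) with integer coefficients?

K has 14 vertices, 30 edges, 14 triangles.
rank ∂_1 = 12, rank ∂_2 = 13 ⇒ b_1 = 30 − 12 − 13 = 5; all invariant factors of ∂_2 are 1 so no torsion. So H_1 = Z^5.

H_1 = Z^5.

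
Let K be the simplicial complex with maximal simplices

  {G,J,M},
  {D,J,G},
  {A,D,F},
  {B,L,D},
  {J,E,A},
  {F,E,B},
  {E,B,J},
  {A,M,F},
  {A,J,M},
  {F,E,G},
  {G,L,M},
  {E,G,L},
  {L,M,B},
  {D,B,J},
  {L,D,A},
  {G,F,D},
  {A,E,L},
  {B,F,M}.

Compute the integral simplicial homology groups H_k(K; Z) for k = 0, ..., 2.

H_0 = Z,  H_1 = Z^2,  H_2 = Z.

We work with the vertex ordering A < B < D < E < F < G < J < L < M. The simplices of K, each written with vertices in increasing order, are:

  0-simplices (9): A, B, D, E, F, G, J, L, M
  1-simplices (27): AD, AE, AF, AJ, AL, AM, BD, BE, BF, BJ, BL, BM, DF, DG, DJ, DL, EF, EG, EJ, EL, FG, FM, GJ, GL, GM, JM, LM
  2-simplices (18): ADF, ADL, AEJ, AEL, AFM, AJM, BDJ, BDL, BEF, BEJ, BFM, BLM, DFG, DGJ, EFG, EGL, GJM, GLM

so the chain groups are C_0 ≅ Z^9, C_1 ≅ Z^27, C_2 ≅ Z^18.

The boundary map ∂_1: C_1 → C_0 is given by ∂[p,q] = [q] − [p]. For instance
  ∂AJ = J − A.
The 9×27 boundary matrix has rank 8 and Smith normal form diag(1,1,1,1,1,1,1,1).

The boundary map ∂_2: C_2 → C_1 acts by ∂[p,q,r] = [q,r] − [p,r] + [p,q]. For instance
  ∂ADF = DF − AF + AD,
  ∂GLM = LM − GM + GL.
This gives a 27×18 integer matrix of rank 17; reducing to Smith normal form yields diagonal entries (1,1,1,1,1,1,1,1,1,1,1,1,1,1,1,1,1).

Reading off H_k = ker ∂_k / im ∂_{k+1}:

  H_0: rank C_0 − rank ∂_1 = 9 − 8 = 1, and the invariant factors of ∂_1 are all 1, so H_0 = Z.
  H_1: rank ker ∂_1 − rank ∂_2 = (27 − 8) − 17 = 2, and the invariant factors of ∂_2 are all 1, so H_1 = Z^2.
  H_2: rank ker ∂_2 − rank ∂_3 = (18 − 17) − 0 = 1, and there is no ∂_3, so H_2 = Z.

As a check, the Euler characteristic is 9 − 27 + 18 = 0, which agrees with 1 − 2 + 1 = 0.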